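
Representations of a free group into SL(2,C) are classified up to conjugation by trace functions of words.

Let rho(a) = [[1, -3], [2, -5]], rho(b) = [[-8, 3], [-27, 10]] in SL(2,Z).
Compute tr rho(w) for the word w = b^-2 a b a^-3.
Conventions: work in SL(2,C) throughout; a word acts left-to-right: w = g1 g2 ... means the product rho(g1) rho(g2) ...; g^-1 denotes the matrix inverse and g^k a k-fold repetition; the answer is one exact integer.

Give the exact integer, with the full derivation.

32552

rho(b^-1) = [[10, -3], [27, -8]]
... * rho(b^-1) = [[10, -3], [27, -8]]  ->  [[19, -6], [54, -17]]
... * rho(a) = [[1, -3], [2, -5]]  ->  [[7, -27], [20, -77]]
... * rho(b) = [[-8, 3], [-27, 10]]  ->  [[673, -249], [1919, -710]]
... * rho(a^-1) = [[-5, 3], [-2, 1]]  ->  [[-2867, 1770], [-8175, 5047]]
... * rho(a^-1) = [[-5, 3], [-2, 1]]  ->  [[10795, -6831], [30781, -19478]]
... * rho(a^-1) = [[-5, 3], [-2, 1]]  ->  [[-40313, 25554], [-114949, 72865]]
tr = -40313 + 72865 = 32552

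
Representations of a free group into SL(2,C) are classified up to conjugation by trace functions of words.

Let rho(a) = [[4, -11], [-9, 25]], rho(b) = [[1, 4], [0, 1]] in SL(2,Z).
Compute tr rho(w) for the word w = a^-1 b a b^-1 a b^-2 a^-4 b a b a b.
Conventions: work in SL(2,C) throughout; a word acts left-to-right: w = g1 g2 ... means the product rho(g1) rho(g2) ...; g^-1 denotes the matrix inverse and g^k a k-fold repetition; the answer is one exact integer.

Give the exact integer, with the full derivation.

36855054959537

rho(a^-1) = [[25, 11], [9, 4]]
... * rho(b) = [[1, 4], [0, 1]]  ->  [[25, 111], [9, 40]]
... * rho(a) = [[4, -11], [-9, 25]]  ->  [[-899, 2500], [-324, 901]]
... * rho(b^-1) = [[1, -4], [0, 1]]  ->  [[-899, 6096], [-324, 2197]]
... * rho(a) = [[4, -11], [-9, 25]]  ->  [[-58460, 162289], [-21069, 58489]]
... * rho(b^-1) = [[1, -4], [0, 1]]  ->  [[-58460, 396129], [-21069, 142765]]
... * rho(b^-1) = [[1, -4], [0, 1]]  ->  [[-58460, 629969], [-21069, 227041]]
... * rho(a^-1) = [[25, 11], [9, 4]]  ->  [[4208221, 1876816], [1516644, 676405]]
... * rho(a^-1) = [[25, 11], [9, 4]]  ->  [[122096869, 53797695], [44003745, 19388704]]
... * rho(a^-1) = [[25, 11], [9, 4]]  ->  [[3536600980, 1558256339], [1274591961, 561596011]]
... * rho(a^-1) = [[25, 11], [9, 4]]  ->  [[102439331551, 45135636136], [36919163124, 16266895615]]
... * rho(b) = [[1, 4], [0, 1]]  ->  [[102439331551, 454892962340], [36919163124, 163943548111]]
... * rho(a) = [[4, -11], [-9, 25]]  ->  [[-3684279334856, 10245491411439], [-1327815280503, 3692477908411]]
... * rho(b) = [[1, 4], [0, 1]]  ->  [[-3684279334856, -4491625927985], [-1327815280503, -1618783213601]]
... * rho(a) = [[4, -11], [-9, 25]]  ->  [[25687516012441, -71763575516209], [9257787800397, -25863612254492]]
... * rho(b) = [[1, 4], [0, 1]]  ->  [[25687516012441, 30986488533555], [9257787800397, 11167538947096]]
tr = 25687516012441 + 11167538947096 = 36855054959537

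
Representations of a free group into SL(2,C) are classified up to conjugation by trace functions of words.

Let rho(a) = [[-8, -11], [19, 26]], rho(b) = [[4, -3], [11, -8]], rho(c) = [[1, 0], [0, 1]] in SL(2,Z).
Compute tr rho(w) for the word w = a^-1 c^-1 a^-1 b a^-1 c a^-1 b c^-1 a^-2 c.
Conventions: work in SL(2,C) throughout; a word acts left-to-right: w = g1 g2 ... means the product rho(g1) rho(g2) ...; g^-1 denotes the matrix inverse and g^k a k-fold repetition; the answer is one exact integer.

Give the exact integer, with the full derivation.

rho(a^-1) = [[26, 11], [-19, -8]]
... * rho(c^-1) = [[1, 0], [0, 1]]  ->  [[26, 11], [-19, -8]]
... * rho(a^-1) = [[26, 11], [-19, -8]]  ->  [[467, 198], [-342, -145]]
... * rho(b) = [[4, -3], [11, -8]]  ->  [[4046, -2985], [-2963, 2186]]
... * rho(a^-1) = [[26, 11], [-19, -8]]  ->  [[161911, 68386], [-118572, -50081]]
... * rho(c) = [[1, 0], [0, 1]]  ->  [[161911, 68386], [-118572, -50081]]
... * rho(a^-1) = [[26, 11], [-19, -8]]  ->  [[2910352, 1233933], [-2131333, -903644]]
... * rho(b) = [[4, -3], [11, -8]]  ->  [[25214671, -18602520], [-18465416, 13623151]]
... * rho(c^-1) = [[1, 0], [0, 1]]  ->  [[25214671, -18602520], [-18465416, 13623151]]
... * rho(a^-1) = [[26, 11], [-19, -8]]  ->  [[1009029326, 426181541], [-738940685, -312104784]]
... * rho(a^-1) = [[26, 11], [-19, -8]]  ->  [[18137313197, 7689870258], [-13282466914, -5631509263]]
... * rho(c) = [[1, 0], [0, 1]]  ->  [[18137313197, 7689870258], [-13282466914, -5631509263]]
tr = 18137313197 + -5631509263 = 12505803934

12505803934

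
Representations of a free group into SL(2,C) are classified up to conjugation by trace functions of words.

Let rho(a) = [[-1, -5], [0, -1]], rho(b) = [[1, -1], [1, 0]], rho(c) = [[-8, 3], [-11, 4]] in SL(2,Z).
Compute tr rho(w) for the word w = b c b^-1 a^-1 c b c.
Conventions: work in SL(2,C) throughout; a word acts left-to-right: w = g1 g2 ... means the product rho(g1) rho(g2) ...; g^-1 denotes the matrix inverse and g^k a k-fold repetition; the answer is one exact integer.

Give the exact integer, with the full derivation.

-326

rho(b) = [[1, -1], [1, 0]]
... * rho(c) = [[-8, 3], [-11, 4]]  ->  [[3, -1], [-8, 3]]
... * rho(b^-1) = [[0, 1], [-1, 1]]  ->  [[1, 2], [-3, -5]]
... * rho(a^-1) = [[-1, 5], [0, -1]]  ->  [[-1, 3], [3, -10]]
... * rho(c) = [[-8, 3], [-11, 4]]  ->  [[-25, 9], [86, -31]]
... * rho(b) = [[1, -1], [1, 0]]  ->  [[-16, 25], [55, -86]]
... * rho(c) = [[-8, 3], [-11, 4]]  ->  [[-147, 52], [506, -179]]
tr = -147 + -179 = -326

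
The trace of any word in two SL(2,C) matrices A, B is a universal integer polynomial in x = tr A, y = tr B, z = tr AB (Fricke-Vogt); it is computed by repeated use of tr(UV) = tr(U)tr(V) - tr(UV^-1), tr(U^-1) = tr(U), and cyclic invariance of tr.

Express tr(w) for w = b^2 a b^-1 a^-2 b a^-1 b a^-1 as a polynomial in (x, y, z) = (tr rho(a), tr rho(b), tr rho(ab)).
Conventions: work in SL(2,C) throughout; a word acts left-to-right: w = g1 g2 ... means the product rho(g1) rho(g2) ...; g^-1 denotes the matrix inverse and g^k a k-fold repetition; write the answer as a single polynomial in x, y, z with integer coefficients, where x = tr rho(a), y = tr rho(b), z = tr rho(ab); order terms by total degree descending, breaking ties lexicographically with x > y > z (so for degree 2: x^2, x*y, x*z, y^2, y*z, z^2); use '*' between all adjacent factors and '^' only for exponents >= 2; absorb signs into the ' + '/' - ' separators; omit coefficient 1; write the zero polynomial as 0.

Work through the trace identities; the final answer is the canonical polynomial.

trace(b^2) = trace(b)*trace(b) - trace(1)   [square of b] = y^2 - 2
and trace(b^3) = trace(b)*trace(b^2) - trace(b)   [square of b] = y^3 - 3*y
trace(b^4) = trace(b)*trace(b^3) - trace(b^2)   [square of b] = y^4 - 4*y^2 + 2
and trace(b a b) = trace(b)*trace(a b) - trace(a)   [square of b] = y*z - x
trace(b^2 a b) = trace(b)*trace(b a b) - trace(b a)   [square of b] = y^2*z - x*y - z
and trace(b^4 a) = trace(b)*trace(b^2 a b) - trace(b^2 a)   [square of b] = y^3*z - x*y^2 - 2*y*z + x
trace(b^3 a^-1 b) = trace(b^4)*trace(a) - trace(b^4 a)   [inverse elimination on a] = x*y^4 - y^3*z - 3*x*y^2 + 2*y*z + x
trace(a b a b) = trace(b a)*trace(b a) - trace(1)   [split at a repeated b] = z^2 - 2
and trace(a b a) = trace(a)*trace(b a) - trace(b)   [square of a] = x*z - y
trace(b a b a b) = trace(b)*trace(a b a b) - trace(a b a)   [square of b] = y*z^2 - x*z - y
next, trace(b a b^3 a) = trace(b)*trace(b a b a b) - trace(b a b a)   [square of b] = y^2*z^2 - x*y*z - y^2 - z^2 + 2
and trace(b^3 a^-1 b a) = trace(b a b^3)*trace(a) - trace(b a b^3 a)   [inverse elimination on a] = x*y^3*z - x^2*y^2 - y^2*z^2 - x*y*z + x^2 + y^2 + z^2 - 2
trace(b a^-1 b a^-1 b^2) = trace(b^3 a^-1 b)*trace(a) - trace(b^3 a^-1 b a)   [inverse elimination on a] = x^2*y^4 - 2*x*y^3*z - 2*x^2*y^2 + y^2*z^2 + 3*x*y*z - y^2 - z^2 + 2
and trace(b^2 a b a^-1 b) = trace(b^3 a b)*trace(a) - trace(b^3 a b a)   [inverse elimination on a] = x*y^3*z - x^2*y^2 - y^2*z^2 - x*y*z + x^2 + y^2 + z^2 - 2
and trace(a^2) = trace(a)*trace(a) - trace(1)   [square of a] = x^2 - 2
and trace(a b^2 a) = trace(b)*trace(a^2 b) - trace(a^2)   [square of b] = x*y*z - x^2 - y^2 + 2
trace(b a b^2 a b) = trace(b)*trace(a b^2 a b) - trace(a b^2 a)   [square of b] = y^2*z^2 - 2*x*y*z + x^2 - 2
trace(a b a b a b) = trace(a b)*trace(a b a b) - trace(a^-1 b^-1)   [split at a repeated a] = z^3 - 3*z
and trace(a b a b a) = trace(a)*trace(b a b a) - trace(b a b)   [square of a] = x*z^2 - y*z - x
trace(b a b^2 a b a) = trace(b)*trace(a b a b a b) - trace(a b a b a)   [square of b] = y*z^3 - x*z^2 - 2*y*z + x
next, trace(b^2 a b a^-1 b a) = trace(b a b^2 a b)*trace(a) - trace(b a b^2 a b a)   [inverse elimination on a] = x*y^2*z^2 - 2*x^2*y*z - y*z^3 + x^3 + x*z^2 + 2*y*z - 3*x
trace(b a^-1 b a^-1 b^2 a) = trace(b^2 a b a^-1 b)*trace(a) - trace(b^2 a b a^-1 b a)   [inverse elimination on a] = x^2*y^3*z - x^3*y^2 - 2*x*y^2*z^2 + x^2*y*z + y*z^3 + x*y^2 - 2*y*z + x
trace(a^-1 b a^-1 b a^-1 b^2) = trace(b a^-1 b a^-1 b^2)*trace(a) - trace(b a^-1 b a^-1 b^2 a)   [inverse elimination on a] = x^3*y^4 - 3*x^2*y^3*z - x^3*y^2 + 3*x*y^2*z^2 + 2*x^2*y*z - y*z^3 - 2*x*y^2 - x*z^2 + 2*y*z + x
next, trace(b^2 a b^3) = trace(b)*trace(b^2 a b^2) - trace(b^2 a b)   [square of b] = y^4*z - x*y^3 - 3*y^2*z + 2*x*y + z
trace(b^2 a b^3 a) = trace(b)*trace(b a b^2 a b) - trace(b a b^2 a)   [square of b] = y^3*z^2 - 2*x*y^2*z + x^2*y - y*z^2 + x*z - y
trace(b^2 a^-1 b^2 a b) = trace(b^2 a b^3)*trace(a) - trace(b^2 a b^3 a)   [inverse elimination on a] = x*y^4*z - x^2*y^3 - y^3*z^2 - x*y^2*z + x^2*y + y*z^2 + y
trace(b^2 a b a b^2) = trace(b)*trace(b a b a b^2) - trace(b a b a b)   [square of b] = y^3*z^2 - x*y^2*z - y^3 - 2*y*z^2 + x*z + 3*y
trace(a^2 b a) = trace(a)*trace(a b a) - trace(a b)   [square of a] = x^2*z - x*y - z
trace(a b a b^2 a) = trace(b)*trace(a^2 b a b) - trace(a^2 b a)   [square of b] = x*y*z^2 - x^2*z - y^2*z + z
trace(b^2 a b a b^2 a) = trace(b)*trace(a b a b^2 a b) - trace(a b a b^2 a)   [square of b] = y^2*z^3 - 2*x*y*z^2 + x^2*z - y^2*z + x*y - z
next, trace(b^2 a^-1 b^2 a b a) = trace(b^2 a b a b^2)*trace(a) - trace(b^2 a b a b^2 a)   [inverse elimination on a] = x*y^3*z^2 - x^2*y^2*z - y^2*z^3 - x*y^3 + y^2*z + 2*x*y + z
next, trace(b a^-1 b^2 a b a^-1 b) = trace(b^2 a^-1 b^2 a b)*trace(a) - trace(b^2 a^-1 b^2 a b a)   [inverse elimination on a] = x^2*y^4*z - x^3*y^3 - 2*x*y^3*z^2 + y^2*z^3 + x^3*y + x*y^3 + x*y*z^2 - y^2*z - x*y - z
next, trace(b a b a^-1 b^2 a b) = trace(b^2 a b^2 a b)*trace(a) - trace(b^2 a b^2 a b a)   [inverse elimination on a] = x*y^3*z^2 - 2*x^2*y^2*z - y^2*z^3 + x^3*y + x*y*z^2 + y^2*z - 2*x*y + z
trace(b^2 a b a b a b) = trace(b)*trace(a b a b a b^2) - trace(a b a b a b)   [square of b] = y^2*z^3 - x*y*z^2 - 2*y^2*z - z^3 + x*y + 3*z
trace(a b a b a b a b) = trace(a b a b a b)*trace(a b) - trace(b a b a)   [split at a repeated a] = z^4 - 4*z^2 + 2
next, trace(a b a b a b a) = trace(a)*trace(b a b a b a) - trace(b a b a b)   [square of a] = x*z^3 - y*z^2 - 2*x*z + y
trace(b^2 a b a b a b a) = trace(b)*trace(a b a b a b a b) - trace(a b a b a b a)   [square of b] = y*z^4 - x*z^3 - 3*y*z^2 + 2*x*z + y
and trace(b a b a^-1 b^2 a b a) = trace(b^2 a b a b a b)*trace(a) - trace(b^2 a b a b a b a)   [inverse elimination on a] = x*y^2*z^3 - x^2*y*z^2 - y*z^4 - 2*x*y^2*z + x^2*y + 3*y*z^2 + x*z - y
trace(b a^-1 b^2 a b a^-1 b a) = trace(b a b a^-1 b^2 a b)*trace(a) - trace(b a b a^-1 b^2 a b a)   [inverse elimination on a] = x^2*y^3*z^2 - 2*x^3*y^2*z - 2*x*y^2*z^3 + x^4*y + 2*x^2*y*z^2 + y*z^4 + 3*x*y^2*z - 3*x^2*y - 3*y*z^2 + y
and trace(b a^-1 b a^-1 b^2 a b a^-1) = trace(b a^-1 b^2 a b a^-1 b)*trace(a) - trace(b a^-1 b^2 a b a^-1 b a)   [inverse elimination on a] = x^3*y^4*z - x^4*y^3 - 3*x^2*y^3*z^2 + 2*x^3*y^2*z + 3*x*y^2*z^3 + x^2*y^3 - x^2*y*z^2 - y*z^4 - 4*x*y^2*z + 2*x^2*y + 3*y*z^2 - x*z - y
next, trace(b^2 a b^2 a^-1 b) = trace(b^3 a b^2)*trace(a) - trace(b^3 a b^2 a)   [inverse elimination on a] = x*y^4*z - x^2*y^3 - y^3*z^2 - x*y^2*z + x^2*y + y*z^2 + y
trace(b^2 a b^2 a^-1 b a) = trace(b a b^2 a b^2)*trace(a) - trace(b a b^2 a b^2 a)   [inverse elimination on a] = x*y^3*z^2 - 2*x^2*y^2*z - y^2*z^3 + x^3*y + x*y*z^2 + y^2*z - 2*x*y + z
and trace(b a^-1 b a^-1 b^2 a b) = trace(b^2 a b^2 a^-1 b)*trace(a) - trace(b^2 a b^2 a^-1 b a)   [inverse elimination on a] = x^2*y^4*z - x^3*y^3 - 2*x*y^3*z^2 + x^2*y^2*z + y^2*z^3 - y^2*z + 3*x*y - z
next, trace(a^-2 b a^-1 b a^-1 b^2 a b) = trace(b a^-1 b a^-1 b^2 a b a^-1)*trace(a) - trace(b a^-1 b a^-1 b^2 a b)   [inverse elimination on a] = x^4*y^4*z - x^5*y^3 - 3*x^3*y^3*z^2 + 2*x^4*y^2*z - x^2*y^4*z + 3*x^2*y^2*z^3 + 2*x^3*y^3 - x^3*y*z^2 + 2*x*y^3*z^2 - x*y*z^4 - 5*x^2*y^2*z - y^2*z^3 + 2*x^3*y + 3*x*y*z^2 - x^2*z + y^2*z - 4*x*y + z
and trace(b^2 a b^-1 a^-2 b a^-1 b a^-1) = trace(a^-2 b a^-1 b a^-1 b^2 a)*trace(b) - trace(a^-2 b a^-1 b a^-1 b^2 a b)   [inverse elimination on b] = -x^4*y^4*z + x^5*y^3 + x^3*y^5 + 3*x^3*y^3*z^2 - 2*x^4*y^2*z - 2*x^2*y^4*z - 3*x^2*y^2*z^3 - 3*x^3*y^3 + x^3*y*z^2 + x*y^3*z^2 + x*y*z^4 + 7*x^2*y^2*z - 2*x^3*y - 2*x*y^3 - 4*x*y*z^2 + x^2*z + y^2*z + 5*x*y - z

-x^4*y^4*z + x^5*y^3 + x^3*y^5 + 3*x^3*y^3*z^2 - 2*x^4*y^2*z - 2*x^2*y^4*z - 3*x^2*y^2*z^3 - 3*x^3*y^3 + x^3*y*z^2 + x*y^3*z^2 + x*y*z^4 + 7*x^2*y^2*z - 2*x^3*y - 2*x*y^3 - 4*x*y*z^2 + x^2*z + y^2*z + 5*x*y - z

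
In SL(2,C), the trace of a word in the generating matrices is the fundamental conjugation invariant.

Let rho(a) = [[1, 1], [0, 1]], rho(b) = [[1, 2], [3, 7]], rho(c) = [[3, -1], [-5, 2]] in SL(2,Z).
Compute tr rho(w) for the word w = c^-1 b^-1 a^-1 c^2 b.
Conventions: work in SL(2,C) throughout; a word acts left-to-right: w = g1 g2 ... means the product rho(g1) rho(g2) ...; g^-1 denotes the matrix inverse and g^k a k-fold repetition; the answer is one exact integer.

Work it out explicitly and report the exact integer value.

-650

rho(c^-1) = [[2, 1], [5, 3]]
... * rho(b^-1) = [[7, -2], [-3, 1]]  ->  [[11, -3], [26, -7]]
... * rho(a^-1) = [[1, -1], [0, 1]]  ->  [[11, -14], [26, -33]]
... * rho(c) = [[3, -1], [-5, 2]]  ->  [[103, -39], [243, -92]]
... * rho(c) = [[3, -1], [-5, 2]]  ->  [[504, -181], [1189, -427]]
... * rho(b) = [[1, 2], [3, 7]]  ->  [[-39, -259], [-92, -611]]
tr = -39 + -611 = -650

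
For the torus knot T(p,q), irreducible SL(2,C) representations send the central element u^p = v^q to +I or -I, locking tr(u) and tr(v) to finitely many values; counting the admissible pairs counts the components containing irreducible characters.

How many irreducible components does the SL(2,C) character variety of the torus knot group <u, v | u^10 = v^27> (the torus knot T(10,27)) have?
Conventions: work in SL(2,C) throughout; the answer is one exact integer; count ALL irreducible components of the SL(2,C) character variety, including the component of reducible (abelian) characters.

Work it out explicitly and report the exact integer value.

118

In the torus knot group T(10,27), u^10 = v^27 is central, so an irreducible representation sends it to +I or -I (Schur).
This locks tr(u) to 2*cos(pi*alpha/10), alpha in 1..9, and tr(v) to 2*cos(pi*beta/27), beta in 1..26, on each component of irreducible characters.
u^10 = (-1)^alpha I and v^27 = (-1)^beta I must agree, so alpha and beta have equal parity.
Counting: 5 odd alphas x 13 odd betas + 4 even alphas x 13 even betas = 65 + 52 = 117.
components with irreducible characters: 117; plus the single component of reducible (abelian) characters: total 118.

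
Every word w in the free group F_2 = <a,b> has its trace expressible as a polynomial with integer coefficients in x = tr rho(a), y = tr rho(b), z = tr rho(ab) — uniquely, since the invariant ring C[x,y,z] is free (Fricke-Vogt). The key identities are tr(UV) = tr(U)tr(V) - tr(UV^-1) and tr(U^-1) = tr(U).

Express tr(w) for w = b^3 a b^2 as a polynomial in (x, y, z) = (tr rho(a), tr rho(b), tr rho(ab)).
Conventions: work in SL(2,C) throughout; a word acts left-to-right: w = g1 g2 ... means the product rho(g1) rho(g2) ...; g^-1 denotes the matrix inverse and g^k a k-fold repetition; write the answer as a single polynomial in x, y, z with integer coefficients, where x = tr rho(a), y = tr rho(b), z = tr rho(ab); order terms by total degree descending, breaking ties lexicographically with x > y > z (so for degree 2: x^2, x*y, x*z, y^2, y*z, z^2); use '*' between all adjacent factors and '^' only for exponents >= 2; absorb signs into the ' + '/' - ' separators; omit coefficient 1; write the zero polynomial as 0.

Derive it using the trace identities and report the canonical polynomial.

so trace(b a b) = trace(b) * trace(a b) - trace(a)  (reduce the b square) = y*z - x
trace(b a b^2) = trace(b) * trace(b a b) - trace(b a)  (reduce the b square) = y^2*z - x*y - z
trace(b a b^3) = trace(b) * trace(b a b^2) - trace(b a b)  (reduce the b square) = y^3*z - x*y^2 - 2*y*z + x
so trace(b^3 a b^2) = trace(b) * trace(b a b^3) - trace(b a b^2)  (reduce the b square) = y^4*z - x*y^3 - 3*y^2*z + 2*x*y + z

y^4*z - x*y^3 - 3*y^2*z + 2*x*y + z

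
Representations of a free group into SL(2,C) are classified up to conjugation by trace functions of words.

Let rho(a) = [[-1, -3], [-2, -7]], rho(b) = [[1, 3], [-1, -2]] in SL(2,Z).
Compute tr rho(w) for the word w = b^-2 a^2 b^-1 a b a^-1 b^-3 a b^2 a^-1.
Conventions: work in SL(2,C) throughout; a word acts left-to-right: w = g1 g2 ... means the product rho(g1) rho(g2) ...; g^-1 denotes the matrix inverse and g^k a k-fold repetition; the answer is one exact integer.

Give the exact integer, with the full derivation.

62

rho(b^-1) = [[-2, -3], [1, 1]]
... * rho(b^-1) = [[-2, -3], [1, 1]]  ->  [[1, 3], [-1, -2]]
... * rho(a) = [[-1, -3], [-2, -7]]  ->  [[-7, -24], [5, 17]]
... * rho(a) = [[-1, -3], [-2, -7]]  ->  [[55, 189], [-39, -134]]
... * rho(b^-1) = [[-2, -3], [1, 1]]  ->  [[79, 24], [-56, -17]]
... * rho(a) = [[-1, -3], [-2, -7]]  ->  [[-127, -405], [90, 287]]
... * rho(b) = [[1, 3], [-1, -2]]  ->  [[278, 429], [-197, -304]]
... * rho(a^-1) = [[-7, 3], [2, -1]]  ->  [[-1088, 405], [771, -287]]
... * rho(b^-1) = [[-2, -3], [1, 1]]  ->  [[2581, 3669], [-1829, -2600]]
... * rho(b^-1) = [[-2, -3], [1, 1]]  ->  [[-1493, -4074], [1058, 2887]]
... * rho(b^-1) = [[-2, -3], [1, 1]]  ->  [[-1088, 405], [771, -287]]
... * rho(a) = [[-1, -3], [-2, -7]]  ->  [[278, 429], [-197, -304]]
... * rho(b) = [[1, 3], [-1, -2]]  ->  [[-151, -24], [107, 17]]
... * rho(b) = [[1, 3], [-1, -2]]  ->  [[-127, -405], [90, 287]]
... * rho(a^-1) = [[-7, 3], [2, -1]]  ->  [[79, 24], [-56, -17]]
tr = 79 + -17 = 62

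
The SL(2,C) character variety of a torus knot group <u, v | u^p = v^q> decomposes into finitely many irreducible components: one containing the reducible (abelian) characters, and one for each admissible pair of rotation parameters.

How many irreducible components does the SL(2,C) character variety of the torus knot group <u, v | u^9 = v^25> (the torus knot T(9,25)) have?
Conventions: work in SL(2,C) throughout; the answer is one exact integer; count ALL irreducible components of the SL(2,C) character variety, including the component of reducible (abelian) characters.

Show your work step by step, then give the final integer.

97

Gamma = < u, v | u^9 = v^25 > (torus knot T(9,25)); the central element u^9 = v^25 acts as +I or -I in any irreducible SL(2,C) representation.
On an irreducible component, tr(u) is locked at 2*cos(pi*alpha/9) for some alpha in 1..8, and tr(v) at 2*cos(pi*beta/25) for some beta in 1..24.
Consistency of u^9 = (-1)^alpha I with v^25 = (-1)^beta I forces alpha = beta (mod 2).
Counting: 4 odd alphas x 12 odd betas + 4 even alphas x 12 even betas = 48 + 48 = 96.
That is 96 components of irreducible characters, and with the reducible (abelian) component the total is 97.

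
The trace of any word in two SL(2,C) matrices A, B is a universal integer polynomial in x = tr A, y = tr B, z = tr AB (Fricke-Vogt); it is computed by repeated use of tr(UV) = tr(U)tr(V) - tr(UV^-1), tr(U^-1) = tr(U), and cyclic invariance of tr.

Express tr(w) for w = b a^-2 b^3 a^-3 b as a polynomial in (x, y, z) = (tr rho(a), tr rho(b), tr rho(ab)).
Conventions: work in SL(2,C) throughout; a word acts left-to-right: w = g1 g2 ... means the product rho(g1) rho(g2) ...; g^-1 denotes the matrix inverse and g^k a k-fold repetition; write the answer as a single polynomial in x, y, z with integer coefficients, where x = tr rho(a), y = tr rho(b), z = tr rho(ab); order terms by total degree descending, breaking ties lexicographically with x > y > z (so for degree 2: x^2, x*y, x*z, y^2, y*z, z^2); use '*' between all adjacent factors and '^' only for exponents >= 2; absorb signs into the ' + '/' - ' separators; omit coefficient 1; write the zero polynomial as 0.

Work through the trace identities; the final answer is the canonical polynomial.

x^5*y^5 - 2*x^4*y^4*z - 3*x^5*y^3 - 3*x^3*y^5 + x^3*y^3*z^2 + 4*x^4*y^2*z + 4*x^2*y^4*z + 2*x^5*y + 11*x^3*y^3 - x^3*y*z^2 + 2*x*y^5 - x*y^3*z^2 - x^4*z - 10*x^2*y^2*z - y^4*z - 9*x^3*y - 9*x*y^3 + x*y*z^2 + 3*x^2*z + 3*y^2*z + 9*x*y - z

tr(b^2) = tr(b)*tr(b) - tr(1) = y^2 - 2
tr(b^3) = tr(b)*tr(b^2) - tr(b) = y^3 - 3*y
tr(b^4) = tr(b)*tr(b^3) - tr(b^2) = y^4 - 4*y^2 + 2
tr(b^5) = tr(b)*tr(b^4) - tr(b^3) = y^5 - 5*y^3 + 5*y
tr(b a b) = tr(b)*tr(a b) - tr(a) = y*z - x
tr(b^2 a b) = tr(b)*tr(b a b) - tr(b a) = y^2*z - x*y - z
tr(b^3 a b) = tr(b)*tr(b^2 a b) - tr(b^2 a) = y^3*z - x*y^2 - 2*y*z + x
tr(b^5 a) = tr(b)*tr(b^3 a b) - tr(b^3 a) = y^4*z - x*y^3 - 3*y^2*z + 2*x*y + z
tr(a^-1 b^5) = tr(b^5)*tr(a) - tr(b^5 a) = x*y^5 - y^4*z - 4*x*y^3 + 3*y^2*z + 3*x*y - z
tr(b^3 a^-2 b^2) = tr(a^-1 b^5)*tr(a) - tr(a^-1 b^5 a) = x^2*y^5 - x*y^4*z - 4*x^2*y^3 - y^5 + 3*x*y^2*z + 3*x^2*y + 5*y^3 - x*z - 5*y
tr(a b a b) = tr(b a)*tr(b a) - tr(1) = z^2 - 2
tr(a b a) = tr(a)*tr(b a) - tr(b) = x*z - y
tr(a b^2 a b) = tr(b)*tr(a b a b) - tr(a b a) = y*z^2 - x*z - y
tr(a b^2 a) = tr(a)*tr(b^2 a) - tr(b^2) = x*y*z - x^2 - y^2 + 2
tr(a b^2 a b^2) = tr(b)*tr(a b^2 a b) - tr(a b^2 a) = y^2*z^2 - 2*x*y*z + x^2 - 2
tr(b^2 a b^3 a) = tr(b)*tr(a b^2 a b^2) - tr(a b^2 a b) = y^3*z^2 - 2*x*y^2*z + x^2*y - y*z^2 + x*z - y
tr(a^-1 b^2 a b^3) = tr(b^2 a b^3)*tr(a) - tr(b^2 a b^3 a) = x*y^4*z - x^2*y^3 - y^3*z^2 - x*y^2*z + x^2*y + y*z^2 + y
tr(b^3 a^-2 b^2 a) = tr(a^-1 b^2 a b^3)*tr(a) - tr(a^-1 b^2 a b^3 a) = x^2*y^4*z - x^3*y^3 - x*y^3*z^2 - x^2*y^2*z - y^4*z + x^3*y + x*y^3 + x*y*z^2 + 3*y^2*z - x*y - z
tr(b^3 a^-2 b^2 a^-1) = tr(b^3 a^-2 b^2)*tr(a) - tr(b^3 a^-2 b^2 a) = x^3*y^5 - 2*x^2*y^4*z - 3*x^3*y^3 - x*y^5 + x*y^3*z^2 + 4*x^2*y^2*z + y^4*z + 2*x^3*y + 4*x*y^3 - x*y*z^2 - x^2*z - 3*y^2*z - 4*x*y + z
tr(a^-2 b^2 a^-2 b^3) = tr(b^3 a^-2 b^2 a^-1)*tr(a) - tr(b^3 a^-2 b^2) = x^4*y^5 - 2*x^3*y^4*z - 3*x^4*y^3 - 2*x^2*y^5 + x^2*y^3*z^2 + 4*x^3*y^2*z + 2*x*y^4*z + 2*x^4*y + 8*x^2*y^3 - x^2*y*z^2 + y^5 - x^3*z - 6*x*y^2*z - 7*x^2*y - 5*y^3 + 2*x*z + 5*y
tr(b^3 a b^2 a^-1) = tr(b^3 a b^2)*tr(a) - tr(b^3 a b^2 a) = x*y^4*z - x^2*y^3 - y^3*z^2 - x*y^2*z + x^2*y + y*z^2 + y
tr(b^2 a^-2 b^3 a) = tr(b^3 a b^2 a^-1)*tr(a) - tr(b^3 a b^2) = x^2*y^4*z - x^3*y^3 - x*y^3*z^2 - x^2*y^2*z - y^4*z + x^3*y + x*y^3 + x*y*z^2 + 3*y^2*z - x*y - z
tr(a^-1 b^2 a^-2 b^3) = tr(b^2 a^-2 b^3)*tr(a) - tr(b^2 a^-2 b^3 a) = x^3*y^5 - 2*x^2*y^4*z - 3*x^3*y^3 - x*y^5 + x*y^3*z^2 + 4*x^2*y^2*z + y^4*z + 2*x^3*y + 4*x*y^3 - x*y*z^2 - x^2*z - 3*y^2*z - 4*x*y + z
tr(b a^-2 b^3 a^-3 b) = tr(a^-2 b^2 a^-2 b^3)*tr(a) - tr(a^-2 b^2 a^-2 b^3 a) = x^5*y^5 - 2*x^4*y^4*z - 3*x^5*y^3 - 3*x^3*y^5 + x^3*y^3*z^2 + 4*x^4*y^2*z + 4*x^2*y^4*z + 2*x^5*y + 11*x^3*y^3 - x^3*y*z^2 + 2*x*y^5 - x*y^3*z^2 - x^4*z - 10*x^2*y^2*z - y^4*z - 9*x^3*y - 9*x*y^3 + x*y*z^2 + 3*x^2*z + 3*y^2*z + 9*x*y - z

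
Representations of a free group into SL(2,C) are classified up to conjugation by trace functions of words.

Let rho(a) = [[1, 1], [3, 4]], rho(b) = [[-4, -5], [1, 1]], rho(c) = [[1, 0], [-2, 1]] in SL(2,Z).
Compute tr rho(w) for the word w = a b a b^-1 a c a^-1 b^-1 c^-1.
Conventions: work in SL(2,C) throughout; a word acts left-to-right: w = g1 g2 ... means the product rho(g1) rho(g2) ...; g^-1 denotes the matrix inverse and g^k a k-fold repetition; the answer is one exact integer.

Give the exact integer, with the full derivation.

rho(a) = [[1, 1], [3, 4]]
... * rho(b) = [[-4, -5], [1, 1]]  ->  [[-3, -4], [-8, -11]]
... * rho(a) = [[1, 1], [3, 4]]  ->  [[-15, -19], [-41, -52]]
... * rho(b^-1) = [[1, 5], [-1, -4]]  ->  [[4, 1], [11, 3]]
... * rho(a) = [[1, 1], [3, 4]]  ->  [[7, 8], [20, 23]]
... * rho(c) = [[1, 0], [-2, 1]]  ->  [[-9, 8], [-26, 23]]
... * rho(a^-1) = [[4, -1], [-3, 1]]  ->  [[-60, 17], [-173, 49]]
... * rho(b^-1) = [[1, 5], [-1, -4]]  ->  [[-77, -368], [-222, -1061]]
... * rho(c^-1) = [[1, 0], [2, 1]]  ->  [[-813, -368], [-2344, -1061]]
tr = -813 + -1061 = -1874

-1874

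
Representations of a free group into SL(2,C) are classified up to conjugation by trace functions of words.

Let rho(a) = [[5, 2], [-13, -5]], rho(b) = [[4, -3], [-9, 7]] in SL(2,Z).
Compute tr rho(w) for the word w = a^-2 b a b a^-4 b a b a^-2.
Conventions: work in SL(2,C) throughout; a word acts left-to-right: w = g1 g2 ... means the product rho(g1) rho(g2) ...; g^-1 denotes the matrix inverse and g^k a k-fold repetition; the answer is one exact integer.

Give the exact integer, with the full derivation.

4354

rho(a^-1) = [[-5, -2], [13, 5]]
... * rho(a^-1) = [[-5, -2], [13, 5]]  ->  [[-1, 0], [0, -1]]
... * rho(b) = [[4, -3], [-9, 7]]  ->  [[-4, 3], [9, -7]]
... * rho(a) = [[5, 2], [-13, -5]]  ->  [[-59, -23], [136, 53]]
... * rho(b) = [[4, -3], [-9, 7]]  ->  [[-29, 16], [67, -37]]
... * rho(a^-1) = [[-5, -2], [13, 5]]  ->  [[353, 138], [-816, -319]]
... * rho(a^-1) = [[-5, -2], [13, 5]]  ->  [[29, -16], [-67, 37]]
... * rho(a^-1) = [[-5, -2], [13, 5]]  ->  [[-353, -138], [816, 319]]
... * rho(a^-1) = [[-5, -2], [13, 5]]  ->  [[-29, 16], [67, -37]]
... * rho(b) = [[4, -3], [-9, 7]]  ->  [[-260, 199], [601, -460]]
... * rho(a) = [[5, 2], [-13, -5]]  ->  [[-3887, -1515], [8985, 3502]]
... * rho(b) = [[4, -3], [-9, 7]]  ->  [[-1913, 1056], [4422, -2441]]
... * rho(a^-1) = [[-5, -2], [13, 5]]  ->  [[23293, 9106], [-53843, -21049]]
... * rho(a^-1) = [[-5, -2], [13, 5]]  ->  [[1913, -1056], [-4422, 2441]]
tr = 1913 + 2441 = 4354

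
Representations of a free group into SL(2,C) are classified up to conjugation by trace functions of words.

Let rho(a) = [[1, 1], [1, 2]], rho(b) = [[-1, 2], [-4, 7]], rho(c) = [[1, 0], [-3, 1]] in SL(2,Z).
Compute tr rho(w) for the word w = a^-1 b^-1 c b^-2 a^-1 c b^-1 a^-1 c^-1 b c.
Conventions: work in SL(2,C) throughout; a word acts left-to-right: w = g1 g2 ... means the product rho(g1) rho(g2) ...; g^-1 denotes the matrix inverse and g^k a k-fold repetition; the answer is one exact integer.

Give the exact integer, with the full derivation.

rho(a^-1) = [[2, -1], [-1, 1]]
... * rho(b^-1) = [[7, -2], [4, -1]]  ->  [[10, -3], [-3, 1]]
... * rho(c) = [[1, 0], [-3, 1]]  ->  [[19, -3], [-6, 1]]
... * rho(b^-1) = [[7, -2], [4, -1]]  ->  [[121, -35], [-38, 11]]
... * rho(b^-1) = [[7, -2], [4, -1]]  ->  [[707, -207], [-222, 65]]
... * rho(a^-1) = [[2, -1], [-1, 1]]  ->  [[1621, -914], [-509, 287]]
... * rho(c) = [[1, 0], [-3, 1]]  ->  [[4363, -914], [-1370, 287]]
... * rho(b^-1) = [[7, -2], [4, -1]]  ->  [[26885, -7812], [-8442, 2453]]
... * rho(a^-1) = [[2, -1], [-1, 1]]  ->  [[61582, -34697], [-19337, 10895]]
... * rho(c^-1) = [[1, 0], [3, 1]]  ->  [[-42509, -34697], [13348, 10895]]
... * rho(b) = [[-1, 2], [-4, 7]]  ->  [[181297, -327897], [-56928, 102961]]
... * rho(c) = [[1, 0], [-3, 1]]  ->  [[1164988, -327897], [-365811, 102961]]
tr = 1164988 + 102961 = 1267949

1267949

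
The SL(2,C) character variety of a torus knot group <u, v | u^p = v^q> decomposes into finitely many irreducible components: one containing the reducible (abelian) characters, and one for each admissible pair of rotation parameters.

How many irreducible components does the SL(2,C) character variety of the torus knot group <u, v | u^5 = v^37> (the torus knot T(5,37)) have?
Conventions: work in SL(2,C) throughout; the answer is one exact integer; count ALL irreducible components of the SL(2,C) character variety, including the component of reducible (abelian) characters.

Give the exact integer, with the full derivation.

73

In the torus knot group T(5,37), u^5 = v^37 is central, so an irreducible representation sends it to +I or -I (Schur).
So on each irreducible component the traces are pinned: tr(u) = 2*cos(pi*alpha/5) with 1 <= alpha <= 4, tr(v) = 2*cos(pi*beta/37) with 1 <= beta <= 36.
Consistency of u^5 = (-1)^alpha I with v^37 = (-1)^beta I forces alpha = beta (mod 2).
Counting: 2 odd alphas x 18 odd betas + 2 even alphas x 18 even betas = 36 + 36 = 72.
components with irreducible characters: 72; plus the single component of reducible (abelian) characters: total 73.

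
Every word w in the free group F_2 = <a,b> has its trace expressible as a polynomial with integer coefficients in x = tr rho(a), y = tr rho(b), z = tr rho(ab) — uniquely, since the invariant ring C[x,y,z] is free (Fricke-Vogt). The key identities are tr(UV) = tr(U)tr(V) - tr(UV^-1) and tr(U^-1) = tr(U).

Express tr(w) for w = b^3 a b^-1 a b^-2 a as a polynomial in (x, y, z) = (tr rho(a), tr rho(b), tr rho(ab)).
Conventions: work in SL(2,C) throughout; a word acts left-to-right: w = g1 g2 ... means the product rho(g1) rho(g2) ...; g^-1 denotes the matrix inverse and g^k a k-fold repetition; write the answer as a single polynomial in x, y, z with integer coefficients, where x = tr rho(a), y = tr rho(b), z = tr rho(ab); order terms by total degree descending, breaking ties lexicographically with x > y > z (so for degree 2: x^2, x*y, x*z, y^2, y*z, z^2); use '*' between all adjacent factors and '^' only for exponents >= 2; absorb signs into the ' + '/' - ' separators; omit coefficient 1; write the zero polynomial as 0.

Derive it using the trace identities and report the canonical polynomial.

and tr(b^2 a) = tr(b) * tr(a b) - tr(a) = y*z - x
tr(b^2) = tr(b) * tr(b) - tr(1) = y^2 - 2
next, tr(a b^2 a) = tr(a) * tr(b^2 a) - tr(b^2) = x*y*z - x^2 - y^2 + 2
tr(b a^3 b) = tr(a) * tr(a b^2 a) - tr(a b^2) = x^2*y*z - x^3 - x*y^2 - y*z + 3*x
next, tr(a b a) = tr(a) * tr(b a) - tr(b) = x*z - y
next, tr(b a^3) = tr(a) * tr(a b a) - tr(a b) = x^2*z - x*y - z
tr(a b^3 a^2) = tr(b) * tr(b a^3 b) - tr(b a^3) = x^2*y^2*z - x^3*y - x*y^3 - x^2*z - y^2*z + 4*x*y + z
and tr(b a b a) = tr(b a) * tr(b a) - tr(1) = z^2 - 2
tr(a^2 b a b) = tr(a) * tr(b a b a) - tr(b a b) = x*z^2 - y*z - x
tr(b a^2 b a b) = tr(b) * tr(a^2 b a b) - tr(a^2 b a) = x*y*z^2 - x^2*z - y^2*z + z
tr(a b^3 a^2 b) = tr(b) * tr(b a^2 b a b) - tr(b a^2 b a) = x*y^2*z^2 - x^2*y*z - y^3*z - x*z^2 + 2*y*z + x
and tr(a b^-1 a b^3 a) = tr(a b^3 a^2) * tr(b) - tr(a b^3 a^2 b) = x^2*y^3*z - x^3*y^2 - x*y^4 - x*y^2*z^2 + 4*x*y^2 + x*z^2 - y*z - x
and tr(a b a^2 b^2) = tr(b) * tr(a b a^2 b) - tr(a b a^2) = x*y*z^2 - x^2*z - y^2*z + z
and tr(a b^3 a b a) = tr(b) * tr(a b a^2 b^2) - tr(a b a^2 b) = x*y^2*z^2 - x^2*y*z - y^3*z - x*z^2 + 2*y*z + x
and tr(a b a b a b) = tr(a b a b) * tr(a b) - tr(b a) = z^3 - 3*z
tr(a b a b a b^2) = tr(b) * tr(a b a b a b) - tr(a b a b a) = y*z^3 - x*z^2 - 2*y*z + x
tr(a b^3 a b a b) = tr(b) * tr(a b a b a b^2) - tr(a b a b a b) = y^2*z^3 - x*y*z^2 - 2*y^2*z - z^3 + x*y + 3*z
tr(a b^-1 a b^3 a b) = tr(a b^3 a b a) * tr(b) - tr(a b^3 a b a b) = x*y^3*z^2 - x^2*y^2*z - y^4*z - y^2*z^3 + 4*y^2*z + z^3 - 3*z
next, tr(b^-1 a b^3 a b^-1 a) = tr(a b^-1 a b^3 a) * tr(b) - tr(a b^-1 a b^3 a b) = x^2*y^4*z - x^3*y^3 - x*y^5 - 2*x*y^3*z^2 + x^2*y^2*z + y^4*z + y^2*z^3 + 4*x*y^3 + x*y*z^2 - 5*y^2*z - z^3 - x*y + 3*z
next, tr(a b^3 a b^-1 a) = tr(a^2 b^3 a) * tr(b) - tr(a^2 b^3 a b) = x^2*y^3*z - x^3*y^2 - x*y^4 - x*y^2*z^2 + 4*x*y^2 + x*z^2 - y*z - x
and tr(b^3 a b^-1 a b^-2 a) = tr(b^-1 a b^3 a b^-1 a) * tr(b) - tr(b^-1 a b^3 a b^-1 a b) = x^2*y^5*z - x^3*y^4 - x*y^6 - 2*x*y^4*z^2 + y^5*z + y^3*z^3 + x^3*y^2 + 5*x*y^4 + 2*x*y^2*z^2 - 5*y^3*z - y*z^3 - 5*x*y^2 - x*z^2 + 4*y*z + x

x^2*y^5*z - x^3*y^4 - x*y^6 - 2*x*y^4*z^2 + y^5*z + y^3*z^3 + x^3*y^2 + 5*x*y^4 + 2*x*y^2*z^2 - 5*y^3*z - y*z^3 - 5*x*y^2 - x*z^2 + 4*y*z + x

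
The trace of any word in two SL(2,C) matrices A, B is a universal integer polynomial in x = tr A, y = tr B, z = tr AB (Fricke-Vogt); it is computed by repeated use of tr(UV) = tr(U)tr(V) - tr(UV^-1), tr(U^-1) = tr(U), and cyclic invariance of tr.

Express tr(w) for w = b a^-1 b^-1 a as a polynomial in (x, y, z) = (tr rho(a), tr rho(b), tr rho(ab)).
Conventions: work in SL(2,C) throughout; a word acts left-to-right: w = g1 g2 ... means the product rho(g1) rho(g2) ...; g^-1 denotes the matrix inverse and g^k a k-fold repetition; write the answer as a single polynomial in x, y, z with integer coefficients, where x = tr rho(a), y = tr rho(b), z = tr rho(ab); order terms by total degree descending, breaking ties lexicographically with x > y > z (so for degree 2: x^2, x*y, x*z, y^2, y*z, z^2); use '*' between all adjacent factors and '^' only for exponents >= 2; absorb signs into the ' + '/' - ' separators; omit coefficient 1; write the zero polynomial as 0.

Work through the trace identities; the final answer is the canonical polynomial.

-x*y*z + x^2 + y^2 + z^2 - 2

use: trace(a b a) = trace(a) trace(b a) - trace(b) = x*z - y
trace(a b a b) = trace(b a) trace(b a) - trace(1)   [split at repeated b] = z^2 - 2
trace(b^-1 a b a) = trace(a b a) trace(b) - trace(a b a b) = x*y*z - y^2 - z^2 + 2
apply: trace(b a^-1 b^-1 a) = trace(b^-1 a b) trace(a) - trace(b^-1 a b a) = -x*y*z + x^2 + y^2 + z^2 - 2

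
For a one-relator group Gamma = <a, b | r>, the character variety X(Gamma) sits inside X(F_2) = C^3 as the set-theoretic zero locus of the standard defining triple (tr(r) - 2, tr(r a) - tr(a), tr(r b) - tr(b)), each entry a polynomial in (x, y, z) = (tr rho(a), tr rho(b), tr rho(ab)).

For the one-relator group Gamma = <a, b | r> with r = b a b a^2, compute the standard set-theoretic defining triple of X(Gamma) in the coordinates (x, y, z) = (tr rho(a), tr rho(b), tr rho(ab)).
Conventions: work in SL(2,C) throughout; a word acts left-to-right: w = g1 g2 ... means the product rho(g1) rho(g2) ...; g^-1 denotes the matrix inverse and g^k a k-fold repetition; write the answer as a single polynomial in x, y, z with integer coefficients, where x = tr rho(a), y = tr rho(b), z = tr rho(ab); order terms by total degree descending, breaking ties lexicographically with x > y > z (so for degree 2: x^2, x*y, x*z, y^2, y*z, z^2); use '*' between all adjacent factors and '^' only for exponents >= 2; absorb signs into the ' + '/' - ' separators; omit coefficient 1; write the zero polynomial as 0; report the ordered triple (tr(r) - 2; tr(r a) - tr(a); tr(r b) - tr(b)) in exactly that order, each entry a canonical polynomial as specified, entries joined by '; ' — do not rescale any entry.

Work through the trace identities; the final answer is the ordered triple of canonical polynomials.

trace(b a b a) = trace(b a) * trace(b a) - trace(1)   [split at repeated b] = z^2 - 2
trace(b a b) = trace(b) * trace(a b) - trace(a) = y*z - x
trace(b a b a^2) = trace(a) * trace(b a b a) - trace(b a b) = x*z^2 - y*z - x
trace(b a b a^3) = trace(a) * trace(b a b a^2) - trace(b a b a) = x^2*z^2 - x*y*z - x^2 - z^2 + 2
trace(a b a) = trace(a) * trace(b a) - trace(b) = x*z - y
trace(a b a^2) = trace(a) * trace(a b a) - trace(a b) = x^2*z - x*y - z
trace(b a b a^2 b) = trace(b) * trace(a b a^2 b) - trace(a b a^2) = x*y*z^2 - x^2*z - y^2*z + z
assemble the triple (trace(r) - 2; trace(r a) - x; trace(r b) - y)

x*z^2 - y*z - x - 2; x^2*z^2 - x*y*z - x^2 - z^2 - x + 2; x*y*z^2 - x^2*z - y^2*z - y + z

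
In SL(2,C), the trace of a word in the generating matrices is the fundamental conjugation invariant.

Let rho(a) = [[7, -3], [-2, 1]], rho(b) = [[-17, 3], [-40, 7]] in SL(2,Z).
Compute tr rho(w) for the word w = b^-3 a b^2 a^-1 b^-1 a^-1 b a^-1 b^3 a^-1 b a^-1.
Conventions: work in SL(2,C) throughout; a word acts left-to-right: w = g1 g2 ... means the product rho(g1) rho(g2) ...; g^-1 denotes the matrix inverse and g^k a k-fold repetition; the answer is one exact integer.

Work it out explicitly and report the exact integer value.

55386389954438

rho(b^-1) = [[7, -3], [40, -17]]
... * rho(b^-1) = [[7, -3], [40, -17]]  ->  [[-71, 30], [-400, 169]]
... * rho(b^-1) = [[7, -3], [40, -17]]  ->  [[703, -297], [3960, -1673]]
... * rho(a) = [[7, -3], [-2, 1]]  ->  [[5515, -2406], [31066, -13553]]
... * rho(b) = [[-17, 3], [-40, 7]]  ->  [[2485, -297], [13998, -1673]]
... * rho(b) = [[-17, 3], [-40, 7]]  ->  [[-30365, 5376], [-171046, 30283]]
... * rho(a^-1) = [[1, 3], [2, 7]]  ->  [[-19613, -53463], [-110480, -301157]]
... * rho(b^-1) = [[7, -3], [40, -17]]  ->  [[-2275811, 967710], [-12819640, 5451109]]
... * rho(a^-1) = [[1, 3], [2, 7]]  ->  [[-340391, -53463], [-1917422, -301157]]
... * rho(b) = [[-17, 3], [-40, 7]]  ->  [[7925167, -1395414], [44642454, -7860365]]
... * rho(a^-1) = [[1, 3], [2, 7]]  ->  [[5134339, 14007603], [28921724, 78904807]]
... * rho(b) = [[-17, 3], [-40, 7]]  ->  [[-647587883, 113456238], [-3647861588, 639098821]]
... * rho(b) = [[-17, 3], [-40, 7]]  ->  [[6470744491, -1148569983], [36449694156, -6469893017]]
... * rho(b) = [[-17, 3], [-40, 7]]  ->  [[-64059857027, 11372243592], [-360849079972, 64059831349]]
... * rho(a^-1) = [[1, 3], [2, 7]]  ->  [[-41315369843, -112573865937], [-232729417274, -634128420473]]
... * rho(b) = [[-17, 3], [-40, 7]]  ->  [[5205315924811, -911963171088], [29321536912578, -5137087195133]]
... * rho(a^-1) = [[1, 3], [2, 7]]  ->  [[3381389582635, 9232205576817], [19047362522312, 52005000371803]]
tr = 3381389582635 + 52005000371803 = 55386389954438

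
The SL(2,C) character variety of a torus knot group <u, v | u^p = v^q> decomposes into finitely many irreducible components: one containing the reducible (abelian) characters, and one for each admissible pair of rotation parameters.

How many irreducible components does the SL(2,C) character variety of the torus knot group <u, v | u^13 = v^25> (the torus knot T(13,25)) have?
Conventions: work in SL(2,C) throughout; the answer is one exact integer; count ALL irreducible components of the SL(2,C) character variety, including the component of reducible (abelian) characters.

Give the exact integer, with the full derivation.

145

Gamma = < u, v | u^13 = v^25 > (torus knot T(13,25)); the central element u^13 = v^25 acts as +I or -I in any irreducible SL(2,C) representation.
On an irreducible component, tr(u) is locked at 2*cos(pi*alpha/13) for some alpha in 1..12, and tr(v) at 2*cos(pi*beta/25) for some beta in 1..24.
u^13 = (-1)^alpha I and v^25 = (-1)^beta I must agree, so alpha and beta have equal parity.
count pairs: odd alpha (6 choices) x odd beta (12), plus even alpha (6) x even beta (12): 6*12 + 6*12 = 144.
That is 144 components of irreducible characters, and with the reducible (abelian) component the total is 145.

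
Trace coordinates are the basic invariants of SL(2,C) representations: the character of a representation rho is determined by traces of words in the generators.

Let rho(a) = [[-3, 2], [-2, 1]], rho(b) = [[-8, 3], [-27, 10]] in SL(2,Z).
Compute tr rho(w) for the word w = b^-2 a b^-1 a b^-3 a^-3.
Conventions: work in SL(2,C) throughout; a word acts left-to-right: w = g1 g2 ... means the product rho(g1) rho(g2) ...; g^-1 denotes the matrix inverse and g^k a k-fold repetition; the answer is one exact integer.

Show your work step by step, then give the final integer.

rho(b^-1) = [[10, -3], [27, -8]]
... * rho(b^-1) = [[10, -3], [27, -8]]  ->  [[19, -6], [54, -17]]
... * rho(a) = [[-3, 2], [-2, 1]]  ->  [[-45, 32], [-128, 91]]
... * rho(b^-1) = [[10, -3], [27, -8]]  ->  [[414, -121], [1177, -344]]
... * rho(a) = [[-3, 2], [-2, 1]]  ->  [[-1000, 707], [-2843, 2010]]
... * rho(b^-1) = [[10, -3], [27, -8]]  ->  [[9089, -2656], [25840, -7551]]
... * rho(b^-1) = [[10, -3], [27, -8]]  ->  [[19178, -6019], [54523, -17112]]
... * rho(b^-1) = [[10, -3], [27, -8]]  ->  [[29267, -9382], [83206, -26673]]
... * rho(a^-1) = [[1, -2], [2, -3]]  ->  [[10503, -30388], [29860, -86393]]
... * rho(a^-1) = [[1, -2], [2, -3]]  ->  [[-50273, 70158], [-142926, 199459]]
... * rho(a^-1) = [[1, -2], [2, -3]]  ->  [[90043, -109928], [255992, -312525]]
tr = 90043 + -312525 = -222482

-222482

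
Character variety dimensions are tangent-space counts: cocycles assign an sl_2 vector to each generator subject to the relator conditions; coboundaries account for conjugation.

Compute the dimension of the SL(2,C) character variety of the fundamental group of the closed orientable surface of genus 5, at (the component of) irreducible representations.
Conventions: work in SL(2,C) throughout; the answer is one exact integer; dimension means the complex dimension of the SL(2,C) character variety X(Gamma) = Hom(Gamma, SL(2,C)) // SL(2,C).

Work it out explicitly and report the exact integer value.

The genus-5 surface group: 2g = 10 generators, one relator prod [a_i, b_i].
Unconstrained cocycle data is one sl_2 vector per generator (30 dimensions), cut by the relator condition d_2(z) = 0.
H^2 = coker(d_2) is dual to H^0 = 0 at irreducible rho (Poincare duality), so d_2 is onto: dim Z^1 = 27.
As always at irreducible rho, dim B^1 = 3.
dim H^1 = 27 - 3 = 24 = dim X.

24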